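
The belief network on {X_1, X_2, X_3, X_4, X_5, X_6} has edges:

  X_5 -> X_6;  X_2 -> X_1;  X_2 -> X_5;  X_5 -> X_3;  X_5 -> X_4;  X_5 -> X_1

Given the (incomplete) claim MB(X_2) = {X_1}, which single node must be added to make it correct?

X_5

Recall MB(v) = parents ∪ children ∪ spouses, where spouses are the other parents of v's children.
Children of X_2: X_1, X_5.
X_2 has no parents.
Other parents of X_2's children:
  X_5: no additional parents.
  X_1's other parent is X_5.
MB(X_2) = {X_1, X_5}.
Comparing with the claimed set, X_5 is missing.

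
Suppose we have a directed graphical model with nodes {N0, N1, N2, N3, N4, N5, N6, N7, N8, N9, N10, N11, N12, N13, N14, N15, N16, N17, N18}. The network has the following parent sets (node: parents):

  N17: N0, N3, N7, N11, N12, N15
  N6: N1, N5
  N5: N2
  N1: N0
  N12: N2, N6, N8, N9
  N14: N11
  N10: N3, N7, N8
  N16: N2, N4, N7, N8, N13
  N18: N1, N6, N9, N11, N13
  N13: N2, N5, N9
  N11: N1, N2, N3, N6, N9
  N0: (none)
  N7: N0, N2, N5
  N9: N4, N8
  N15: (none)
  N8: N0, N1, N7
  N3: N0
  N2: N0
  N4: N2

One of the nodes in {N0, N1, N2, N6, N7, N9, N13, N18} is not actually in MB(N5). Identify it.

Pa(N5) = {N2}.
Children of N5: N6, N7, N13.
Other parents of N5's children:
  N6: N1
  N7: N0, N2
  N13: N2, N9
MB(N5) = {N0, N1, N2, N6, N7, N9, N13}.
N18 is neither a parent, child, nor co-parent of N5, so it does not belong.

N18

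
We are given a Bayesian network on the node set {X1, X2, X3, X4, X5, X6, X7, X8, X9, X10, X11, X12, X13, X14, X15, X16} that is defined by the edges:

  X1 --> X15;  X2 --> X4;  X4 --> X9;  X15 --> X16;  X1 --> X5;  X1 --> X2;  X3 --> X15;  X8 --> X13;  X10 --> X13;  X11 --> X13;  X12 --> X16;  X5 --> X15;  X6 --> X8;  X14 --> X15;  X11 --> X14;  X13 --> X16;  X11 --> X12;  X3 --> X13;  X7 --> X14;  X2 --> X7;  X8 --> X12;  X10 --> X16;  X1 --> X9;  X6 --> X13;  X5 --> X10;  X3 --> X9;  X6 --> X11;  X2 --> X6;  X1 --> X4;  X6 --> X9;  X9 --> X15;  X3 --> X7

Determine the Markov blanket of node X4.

Children of X4: X9.
Pa(X4) = {X1, X2}.
Parents of each child, excluding X4:
  X9: X1, X3, X6
Union: {X1, X2} ∪ {X9} ∪ {X1, X3, X6} = {X1, X2, X3, X6, X9}.

{X1, X2, X3, X6, X9}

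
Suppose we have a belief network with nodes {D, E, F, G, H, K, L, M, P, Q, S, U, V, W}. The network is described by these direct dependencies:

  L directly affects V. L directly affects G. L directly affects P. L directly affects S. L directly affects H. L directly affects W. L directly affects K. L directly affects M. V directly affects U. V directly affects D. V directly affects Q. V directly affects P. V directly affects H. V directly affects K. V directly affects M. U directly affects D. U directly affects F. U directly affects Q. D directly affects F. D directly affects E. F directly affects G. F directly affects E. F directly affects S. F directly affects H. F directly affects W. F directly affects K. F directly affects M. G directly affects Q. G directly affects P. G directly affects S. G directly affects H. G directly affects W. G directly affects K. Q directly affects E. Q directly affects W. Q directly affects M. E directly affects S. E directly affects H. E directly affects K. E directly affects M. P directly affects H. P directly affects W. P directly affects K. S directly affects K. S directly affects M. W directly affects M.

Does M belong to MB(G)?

No

A node's Markov blanket = Pa ∪ Ch ∪ (parents of Ch other than the node itself).
Children of G: H, K, P, Q, S, W.
G's parents: F, L.
Other parents of G's children:
  Q's other parents are U, V.
  P's other parents are L, V.
  parents(S) \ {G} = {E, F, L}.
  H also has parents E, F, L, P, V.
  W's other parents are F, L, P, Q.
  K also has parents E, F, L, P, S, V.
MB(G) = {E, F, H, K, L, P, Q, S, U, V, W}; M is not in this set.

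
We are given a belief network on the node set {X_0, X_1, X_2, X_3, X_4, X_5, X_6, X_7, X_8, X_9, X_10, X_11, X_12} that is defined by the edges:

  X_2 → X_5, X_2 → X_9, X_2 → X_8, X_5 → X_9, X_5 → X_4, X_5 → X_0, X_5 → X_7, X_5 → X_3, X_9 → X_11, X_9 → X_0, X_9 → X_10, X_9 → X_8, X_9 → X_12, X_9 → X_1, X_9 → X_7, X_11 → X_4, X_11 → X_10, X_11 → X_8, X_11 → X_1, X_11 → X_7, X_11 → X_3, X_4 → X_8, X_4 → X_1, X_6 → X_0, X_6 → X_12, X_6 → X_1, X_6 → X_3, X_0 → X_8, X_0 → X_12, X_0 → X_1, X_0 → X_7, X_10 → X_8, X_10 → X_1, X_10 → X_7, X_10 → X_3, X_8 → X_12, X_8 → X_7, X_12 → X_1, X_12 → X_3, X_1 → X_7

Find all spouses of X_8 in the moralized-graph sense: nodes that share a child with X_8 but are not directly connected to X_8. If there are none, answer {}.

Children of X_8: X_7, X_12.
  X_12: X_0, X_6, X_9
  X_7: X_0, X_1, X_5, X_9, X_10, X_11
Excluding nodes already adjacent to X_8 (X_0, X_2, X_4, X_7, X_9, X_10, X_11, X_12), the co-parent-only contribution is {X_1, X_5, X_6}.

{X_1, X_5, X_6}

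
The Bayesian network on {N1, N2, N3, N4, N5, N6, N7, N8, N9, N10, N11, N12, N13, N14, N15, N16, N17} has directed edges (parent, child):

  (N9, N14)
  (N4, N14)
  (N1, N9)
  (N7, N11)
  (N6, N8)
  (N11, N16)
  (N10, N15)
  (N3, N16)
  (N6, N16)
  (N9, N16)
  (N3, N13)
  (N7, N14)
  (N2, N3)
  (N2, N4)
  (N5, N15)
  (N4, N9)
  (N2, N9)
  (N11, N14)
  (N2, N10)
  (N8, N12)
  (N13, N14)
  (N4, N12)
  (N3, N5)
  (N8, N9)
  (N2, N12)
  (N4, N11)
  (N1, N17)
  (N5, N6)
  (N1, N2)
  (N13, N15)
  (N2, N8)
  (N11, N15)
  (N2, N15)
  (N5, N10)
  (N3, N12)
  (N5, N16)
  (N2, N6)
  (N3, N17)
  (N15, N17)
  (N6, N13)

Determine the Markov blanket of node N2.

{N1, N3, N4, N5, N6, N8, N9, N10, N11, N12, N13, N15}

By definition, MB(N2) is built from N2's parents, N2's children, and the co-parents of N2.
Pa(N2) = {N1}.
Children of N2: N3, N4, N6, N8, N9, N10, N12, N15.
Parents of each child, excluding N2:
  N3: no additional parents.
  N4: no additional parents.
  N6 also has parent N5.
  parents(N8) \ {N2} = {N6}.
  N9's other parents are N1, N4, N8.
  parents(N10) \ {N2} = {N5}.
  N12 also has parents N3, N4, N8.
  N15 also has parents N5, N10, N11, N13.
Union: {N1} ∪ {N3, N4, N6, N8, N9, N10, N12, N15} ∪ {N1, N3, N4, N5, N6, N8, N10, N11, N13} = {N1, N3, N4, N5, N6, N8, N9, N10, N11, N12, N13, N15}.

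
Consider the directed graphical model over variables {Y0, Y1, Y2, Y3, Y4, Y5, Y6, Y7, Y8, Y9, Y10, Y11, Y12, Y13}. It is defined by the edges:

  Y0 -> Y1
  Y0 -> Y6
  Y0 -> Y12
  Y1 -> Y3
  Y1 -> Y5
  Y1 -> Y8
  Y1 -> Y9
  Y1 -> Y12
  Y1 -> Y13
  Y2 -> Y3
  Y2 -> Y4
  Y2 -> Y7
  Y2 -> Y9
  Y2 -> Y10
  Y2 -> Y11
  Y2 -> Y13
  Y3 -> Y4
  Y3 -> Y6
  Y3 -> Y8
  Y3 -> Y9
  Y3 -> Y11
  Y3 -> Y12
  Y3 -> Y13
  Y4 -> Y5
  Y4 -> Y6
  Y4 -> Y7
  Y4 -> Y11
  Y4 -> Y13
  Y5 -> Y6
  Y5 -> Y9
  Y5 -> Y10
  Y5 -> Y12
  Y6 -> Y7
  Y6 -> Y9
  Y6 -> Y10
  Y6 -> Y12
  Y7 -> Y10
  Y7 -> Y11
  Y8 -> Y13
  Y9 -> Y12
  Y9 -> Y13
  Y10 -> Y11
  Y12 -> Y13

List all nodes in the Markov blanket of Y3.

{Y0, Y1, Y2, Y4, Y5, Y6, Y7, Y8, Y9, Y10, Y11, Y12, Y13}

Y3 has parents Y1, Y2.
Y3 has children Y4, Y6, Y8, Y9, Y11, Y12, Y13.
Parents of each child, excluding Y3:
  Y4: Y2
  Y6: Y0, Y4, Y5
  Y8: Y1
  Y9: Y1, Y2, Y5, Y6
  Y11: Y2, Y4, Y7, Y10
  Y12: Y0, Y1, Y5, Y6, Y9
  Y13: Y1, Y2, Y4, Y8, Y9, Y12
MB(Y3) = {Y0, Y1, Y2, Y4, Y5, Y6, Y7, Y8, Y9, Y10, Y11, Y12, Y13}.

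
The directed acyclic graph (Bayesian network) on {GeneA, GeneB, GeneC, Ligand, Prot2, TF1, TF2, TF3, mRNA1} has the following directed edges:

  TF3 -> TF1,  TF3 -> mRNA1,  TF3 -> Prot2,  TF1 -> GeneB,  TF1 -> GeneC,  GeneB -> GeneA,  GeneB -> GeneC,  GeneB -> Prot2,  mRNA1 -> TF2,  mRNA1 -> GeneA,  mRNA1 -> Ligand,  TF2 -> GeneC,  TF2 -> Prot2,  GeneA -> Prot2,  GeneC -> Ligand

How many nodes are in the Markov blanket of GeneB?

GeneB's parents: TF1.
GeneB's children: GeneA, GeneC, Prot2.
Co-parents of GeneB (other parents of its children):
  GeneA: mRNA1
  GeneC: TF1, TF2
  Prot2: GeneA, TF2, TF3
MB(GeneB) = {GeneA, GeneC, Prot2, TF1, TF2, TF3, mRNA1}, which has 7 nodes.

7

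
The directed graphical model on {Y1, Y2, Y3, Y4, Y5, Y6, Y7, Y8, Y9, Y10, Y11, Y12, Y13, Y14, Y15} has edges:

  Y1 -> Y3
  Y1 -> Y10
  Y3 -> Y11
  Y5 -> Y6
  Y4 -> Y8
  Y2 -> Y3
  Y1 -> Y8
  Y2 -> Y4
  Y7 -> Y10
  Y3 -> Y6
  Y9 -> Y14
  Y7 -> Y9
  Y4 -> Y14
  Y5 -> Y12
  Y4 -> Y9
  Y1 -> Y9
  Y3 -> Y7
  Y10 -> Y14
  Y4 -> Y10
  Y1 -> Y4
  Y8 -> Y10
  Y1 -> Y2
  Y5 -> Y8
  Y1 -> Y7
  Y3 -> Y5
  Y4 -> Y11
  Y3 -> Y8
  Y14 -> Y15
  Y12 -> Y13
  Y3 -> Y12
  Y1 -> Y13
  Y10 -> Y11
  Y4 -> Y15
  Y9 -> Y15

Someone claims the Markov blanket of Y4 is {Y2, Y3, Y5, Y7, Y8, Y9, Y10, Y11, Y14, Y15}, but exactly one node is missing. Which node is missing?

The Markov blanket of a node is its parents, its children, and the other parents of its children.
Parents of Y4: Y1, Y2.
Y4's children: Y8, Y9, Y10, Y11, Y14, Y15.
Co-parents of Y4 (other parents of its children):
  Y8: Y1, Y3, Y5
  Y9: Y1, Y7
  Y10: Y1, Y7, Y8
  Y11: Y3, Y10
  Y14: Y9, Y10
  Y15: Y9, Y14
MB(Y4) = {Y1, Y2, Y3, Y5, Y7, Y8, Y9, Y10, Y11, Y14, Y15}.
Comparing with the claimed set, Y1 is missing.

Y1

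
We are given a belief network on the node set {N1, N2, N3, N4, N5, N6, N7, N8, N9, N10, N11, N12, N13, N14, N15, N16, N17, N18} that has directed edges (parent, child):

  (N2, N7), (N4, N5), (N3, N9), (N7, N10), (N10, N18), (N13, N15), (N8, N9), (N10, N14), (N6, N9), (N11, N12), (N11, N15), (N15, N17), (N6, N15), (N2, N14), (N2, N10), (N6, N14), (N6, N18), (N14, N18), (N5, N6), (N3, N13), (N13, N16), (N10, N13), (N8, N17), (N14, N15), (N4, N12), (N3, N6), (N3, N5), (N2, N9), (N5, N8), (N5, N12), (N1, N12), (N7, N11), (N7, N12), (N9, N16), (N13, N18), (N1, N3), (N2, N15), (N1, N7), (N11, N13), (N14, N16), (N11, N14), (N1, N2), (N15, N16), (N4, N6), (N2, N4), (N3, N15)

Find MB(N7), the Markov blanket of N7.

By definition, MB(N7) is built from N7's parents, N7's children, and the co-parents of N7.
N7 has parents N1, N2.
Ch(N7) = {N10, N11, N12}.
For each child, the remaining parents (spouses of N7):
  N10 also has parent N2.
  N11: no additional parents.
  N12 also has parents N1, N4, N5, N11.
Taking the union gives {N1, N2, N4, N5, N10, N11, N12}.

{N1, N2, N4, N5, N10, N11, N12}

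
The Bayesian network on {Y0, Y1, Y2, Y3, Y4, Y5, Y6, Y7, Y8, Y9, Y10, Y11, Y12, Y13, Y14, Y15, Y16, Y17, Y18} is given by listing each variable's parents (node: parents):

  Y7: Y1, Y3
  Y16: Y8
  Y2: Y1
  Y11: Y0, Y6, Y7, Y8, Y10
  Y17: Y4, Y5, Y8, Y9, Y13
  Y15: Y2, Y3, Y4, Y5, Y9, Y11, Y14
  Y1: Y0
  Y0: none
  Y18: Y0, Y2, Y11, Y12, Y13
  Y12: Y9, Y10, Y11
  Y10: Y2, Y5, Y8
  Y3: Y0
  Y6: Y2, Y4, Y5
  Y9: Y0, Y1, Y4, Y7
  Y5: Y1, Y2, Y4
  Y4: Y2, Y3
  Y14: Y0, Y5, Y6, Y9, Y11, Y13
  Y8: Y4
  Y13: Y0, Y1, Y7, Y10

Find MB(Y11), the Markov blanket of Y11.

A node's Markov blanket = Pa ∪ Ch ∪ (parents of Ch other than the node itself).
Y11's parents: Y0, Y6, Y7, Y8, Y10.
Y11 has children Y12, Y14, Y15, Y18.
Parents of each child, excluding Y11:
  Y12: Y9, Y10
  Y14: Y0, Y5, Y6, Y9, Y13
  Y15: Y2, Y3, Y4, Y5, Y9, Y14
  Y18: Y0, Y2, Y12, Y13
So the Markov blanket of Y11 is {Y0, Y2, Y3, Y4, Y5, Y6, Y7, Y8, Y9, Y10, Y12, Y13, Y14, Y15, Y18}.

{Y0, Y2, Y3, Y4, Y5, Y6, Y7, Y8, Y9, Y10, Y12, Y13, Y14, Y15, Y18}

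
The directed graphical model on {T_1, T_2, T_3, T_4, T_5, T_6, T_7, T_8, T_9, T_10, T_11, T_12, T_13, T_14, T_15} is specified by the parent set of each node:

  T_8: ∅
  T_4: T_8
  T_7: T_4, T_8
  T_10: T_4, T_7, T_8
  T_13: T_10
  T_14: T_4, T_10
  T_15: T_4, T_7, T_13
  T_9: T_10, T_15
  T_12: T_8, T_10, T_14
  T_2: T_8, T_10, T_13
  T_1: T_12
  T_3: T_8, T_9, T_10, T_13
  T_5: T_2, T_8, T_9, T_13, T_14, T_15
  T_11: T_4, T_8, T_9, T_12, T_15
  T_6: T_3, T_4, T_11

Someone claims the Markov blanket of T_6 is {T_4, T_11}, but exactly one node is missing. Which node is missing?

By definition, MB(T_6) is built from T_6's parents, T_6's children, and the co-parents of T_6.
T_6's parents: T_3, T_4, T_11.
Ch(T_6) = {}.
With no children, T_6 has no spouses; the co-parent set is empty.
MB(T_6) = {T_3, T_4, T_11}.
Comparing with the claimed set, T_3 is missing.

T_3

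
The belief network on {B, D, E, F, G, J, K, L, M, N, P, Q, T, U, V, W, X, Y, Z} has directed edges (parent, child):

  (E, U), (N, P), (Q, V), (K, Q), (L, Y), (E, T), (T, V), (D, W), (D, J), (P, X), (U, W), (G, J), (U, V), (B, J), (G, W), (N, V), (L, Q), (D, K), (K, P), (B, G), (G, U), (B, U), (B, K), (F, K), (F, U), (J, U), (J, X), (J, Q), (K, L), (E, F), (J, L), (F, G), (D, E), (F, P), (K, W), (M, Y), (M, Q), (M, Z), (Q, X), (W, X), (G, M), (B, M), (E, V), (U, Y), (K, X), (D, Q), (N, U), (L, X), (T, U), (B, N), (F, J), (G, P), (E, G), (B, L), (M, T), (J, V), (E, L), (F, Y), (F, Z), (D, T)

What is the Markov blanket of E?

{B, D, F, G, J, K, L, M, N, Q, T, U, V}

The Markov blanket of a node is its parents, its children, and the other parents of its children.
Parents of E: D.
E has children F, G, L, T, U, V.
Co-parents of E (other parents of its children):
  F: —
  G: B, F
  L: B, J, K
  T: D, M
  U: B, F, G, J, N, T
  V: J, N, Q, T, U
Union: {D} ∪ {F, G, L, T, U, V} ∪ {B, D, F, G, J, K, M, N, Q, T, U} = {B, D, F, G, J, K, L, M, N, Q, T, U, V}.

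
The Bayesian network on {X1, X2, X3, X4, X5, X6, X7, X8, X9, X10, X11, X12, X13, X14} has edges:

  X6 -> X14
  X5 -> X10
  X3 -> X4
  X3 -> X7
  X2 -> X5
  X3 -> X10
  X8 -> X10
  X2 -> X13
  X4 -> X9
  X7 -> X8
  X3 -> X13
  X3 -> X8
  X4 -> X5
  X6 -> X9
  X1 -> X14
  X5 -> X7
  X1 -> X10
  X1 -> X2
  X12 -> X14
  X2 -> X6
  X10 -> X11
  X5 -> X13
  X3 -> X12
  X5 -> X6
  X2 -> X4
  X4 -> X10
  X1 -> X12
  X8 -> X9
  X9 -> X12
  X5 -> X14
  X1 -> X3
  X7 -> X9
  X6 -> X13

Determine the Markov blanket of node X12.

Parents of X12: X1, X3, X9.
Children of X12: X14.
Co-parents of X12 (other parents of its children):
  parents(X14) \ {X12} = {X1, X5, X6}.
So the Markov blanket of X12 is {X1, X3, X5, X6, X9, X14}.

{X1, X3, X5, X6, X9, X14}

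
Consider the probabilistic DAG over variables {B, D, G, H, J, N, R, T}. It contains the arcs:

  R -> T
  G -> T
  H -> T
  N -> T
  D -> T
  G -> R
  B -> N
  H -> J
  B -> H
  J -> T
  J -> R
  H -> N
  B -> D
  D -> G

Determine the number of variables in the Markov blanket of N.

7

A node's Markov blanket = Pa ∪ Ch ∪ (parents of Ch other than the node itself).
N has parents B, H.
N has child T.
Co-parents of N (other parents of its children):
  T: D, G, H, J, R
MB(N) = {B, D, G, H, J, R, T}, which has 7 nodes.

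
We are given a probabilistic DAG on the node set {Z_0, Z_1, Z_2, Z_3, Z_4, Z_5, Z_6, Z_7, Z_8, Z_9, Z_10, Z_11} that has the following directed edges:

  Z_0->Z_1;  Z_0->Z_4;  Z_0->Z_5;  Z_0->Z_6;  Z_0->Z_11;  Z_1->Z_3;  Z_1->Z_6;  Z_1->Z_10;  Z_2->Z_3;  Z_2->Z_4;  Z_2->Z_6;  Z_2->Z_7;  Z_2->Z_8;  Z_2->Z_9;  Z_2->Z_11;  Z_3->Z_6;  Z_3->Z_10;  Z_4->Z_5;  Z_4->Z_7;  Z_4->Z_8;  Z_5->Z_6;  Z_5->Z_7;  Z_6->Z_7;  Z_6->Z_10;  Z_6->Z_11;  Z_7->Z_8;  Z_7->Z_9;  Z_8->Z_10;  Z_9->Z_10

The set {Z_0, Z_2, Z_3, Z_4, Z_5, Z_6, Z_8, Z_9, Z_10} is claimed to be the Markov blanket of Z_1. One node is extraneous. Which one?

Z_4

The Markov blanket of a node is its parents, its children, and the other parents of its children.
Pa(Z_1) = {Z_0}.
Ch(Z_1) = {Z_3, Z_6, Z_10}.
Parents of each child, excluding Z_1:
  Z_3: Z_2
  Z_6: Z_0, Z_2, Z_3, Z_5
  Z_10: Z_3, Z_6, Z_8, Z_9
MB(Z_1) = {Z_0, Z_2, Z_3, Z_5, Z_6, Z_8, Z_9, Z_10}.
Z_4 is neither a parent, child, nor co-parent of Z_1, so it does not belong.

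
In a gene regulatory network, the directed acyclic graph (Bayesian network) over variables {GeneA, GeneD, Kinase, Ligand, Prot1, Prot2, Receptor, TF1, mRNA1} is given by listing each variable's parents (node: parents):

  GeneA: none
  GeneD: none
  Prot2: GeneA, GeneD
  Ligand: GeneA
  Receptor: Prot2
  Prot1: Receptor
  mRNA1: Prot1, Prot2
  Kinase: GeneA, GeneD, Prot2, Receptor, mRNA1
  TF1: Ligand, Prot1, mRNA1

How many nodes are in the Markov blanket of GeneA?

6

The Markov blanket of a node is its parents, its children, and the other parents of its children.
GeneA's children: Kinase, Ligand, Prot2.
GeneA has no parents.
Parents of each child, excluding GeneA:
  Prot2's other parent is GeneD.
  Ligand: no additional parents.
  parents(Kinase) \ {GeneA} = {GeneD, Prot2, Receptor, mRNA1}.
MB(GeneA) = {GeneD, Kinase, Ligand, Prot2, Receptor, mRNA1}, which has 6 nodes.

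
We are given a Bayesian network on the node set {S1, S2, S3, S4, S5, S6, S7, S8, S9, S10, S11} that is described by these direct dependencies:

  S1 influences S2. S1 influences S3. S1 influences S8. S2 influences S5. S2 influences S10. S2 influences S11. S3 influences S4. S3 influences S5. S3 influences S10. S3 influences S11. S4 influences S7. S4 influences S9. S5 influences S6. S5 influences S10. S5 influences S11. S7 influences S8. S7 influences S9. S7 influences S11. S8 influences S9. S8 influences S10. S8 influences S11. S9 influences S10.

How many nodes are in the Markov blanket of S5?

By definition, MB(S5) is built from S5's parents, S5's children, and the co-parents of S5.
Ch(S5) = {S6, S10, S11}.
Parents of S5: S2, S3.
For each child, the remaining parents (spouses of S5):
  S6: no additional parents.
  S10's other parents are S2, S3, S8, S9.
  S11's other parents are S2, S3, S7, S8.
MB(S5) = {S2, S3, S6, S7, S8, S9, S10, S11}, which has 8 nodes.

8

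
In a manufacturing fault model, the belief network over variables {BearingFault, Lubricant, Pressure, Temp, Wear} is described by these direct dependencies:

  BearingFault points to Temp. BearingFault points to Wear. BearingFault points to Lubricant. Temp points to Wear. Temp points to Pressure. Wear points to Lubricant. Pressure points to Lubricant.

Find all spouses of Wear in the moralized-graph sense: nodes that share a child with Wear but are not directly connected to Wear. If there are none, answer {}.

Children of Wear: Lubricant.
  Lubricant: BearingFault, Pressure
Excluding nodes already adjacent to Wear (BearingFault, Lubricant, Temp), the co-parent-only contribution is {Pressure}.

{Pressure}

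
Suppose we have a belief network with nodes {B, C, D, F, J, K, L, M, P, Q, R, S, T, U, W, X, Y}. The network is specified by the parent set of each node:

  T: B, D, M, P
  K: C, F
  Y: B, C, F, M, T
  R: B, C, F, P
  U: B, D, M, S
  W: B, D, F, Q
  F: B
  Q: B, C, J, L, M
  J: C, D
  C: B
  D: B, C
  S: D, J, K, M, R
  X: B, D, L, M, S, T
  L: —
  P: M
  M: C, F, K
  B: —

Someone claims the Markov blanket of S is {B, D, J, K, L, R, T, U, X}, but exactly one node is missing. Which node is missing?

The Markov blanket of a node is its parents, its children, and the other parents of its children.
Pa(S) = {D, J, K, M, R}.
Ch(S) = {U, X}.
For each child, the remaining parents (spouses of S):
  U: B, D, M
  X: B, D, L, M, T
MB(S) = {B, D, J, K, L, M, R, T, U, X}.
Comparing with the claimed set, M is missing.

M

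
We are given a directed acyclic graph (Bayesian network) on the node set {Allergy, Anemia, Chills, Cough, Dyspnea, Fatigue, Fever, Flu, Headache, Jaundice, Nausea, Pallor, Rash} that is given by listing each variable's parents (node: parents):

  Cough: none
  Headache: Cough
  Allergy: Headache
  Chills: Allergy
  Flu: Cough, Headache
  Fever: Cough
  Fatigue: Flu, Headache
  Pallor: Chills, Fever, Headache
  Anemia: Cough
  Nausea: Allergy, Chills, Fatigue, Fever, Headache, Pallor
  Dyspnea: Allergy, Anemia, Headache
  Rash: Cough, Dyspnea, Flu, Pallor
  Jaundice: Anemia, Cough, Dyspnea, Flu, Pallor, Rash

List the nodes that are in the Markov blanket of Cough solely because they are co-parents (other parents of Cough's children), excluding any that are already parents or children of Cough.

{Dyspnea, Pallor}

Children of Cough: Anemia, Fever, Flu, Headache, Jaundice, Rash.
  Headache: —
  Flu: Headache
  Fever: —
  Anemia: —
  Rash: Dyspnea, Flu, Pallor
  Jaundice: Anemia, Dyspnea, Flu, Pallor, Rash
Excluding nodes already adjacent to Cough (Anemia, Fever, Flu, Headache, Jaundice, Rash), the co-parent-only contribution is {Dyspnea, Pallor}.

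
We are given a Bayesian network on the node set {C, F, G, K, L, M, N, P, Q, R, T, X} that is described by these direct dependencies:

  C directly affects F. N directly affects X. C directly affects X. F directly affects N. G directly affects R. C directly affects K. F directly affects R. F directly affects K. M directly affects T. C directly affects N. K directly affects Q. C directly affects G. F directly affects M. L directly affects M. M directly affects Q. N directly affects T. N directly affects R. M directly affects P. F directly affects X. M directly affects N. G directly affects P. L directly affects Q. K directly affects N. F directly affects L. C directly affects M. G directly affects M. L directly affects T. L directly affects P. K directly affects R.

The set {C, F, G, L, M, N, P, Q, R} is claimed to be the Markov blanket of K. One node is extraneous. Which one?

A node's Markov blanket = Pa ∪ Ch ∪ (parents of Ch other than the node itself).
K has parents C, F.
K has children N, Q, R.
For each child, the remaining parents (spouses of K):
  parents(N) \ {K} = {C, F, M}.
  Q's other parents are L, M.
  parents(R) \ {K} = {F, G, N}.
MB(K) = {C, F, G, L, M, N, Q, R}.
P is neither a parent, child, nor co-parent of K, so it does not belong.

P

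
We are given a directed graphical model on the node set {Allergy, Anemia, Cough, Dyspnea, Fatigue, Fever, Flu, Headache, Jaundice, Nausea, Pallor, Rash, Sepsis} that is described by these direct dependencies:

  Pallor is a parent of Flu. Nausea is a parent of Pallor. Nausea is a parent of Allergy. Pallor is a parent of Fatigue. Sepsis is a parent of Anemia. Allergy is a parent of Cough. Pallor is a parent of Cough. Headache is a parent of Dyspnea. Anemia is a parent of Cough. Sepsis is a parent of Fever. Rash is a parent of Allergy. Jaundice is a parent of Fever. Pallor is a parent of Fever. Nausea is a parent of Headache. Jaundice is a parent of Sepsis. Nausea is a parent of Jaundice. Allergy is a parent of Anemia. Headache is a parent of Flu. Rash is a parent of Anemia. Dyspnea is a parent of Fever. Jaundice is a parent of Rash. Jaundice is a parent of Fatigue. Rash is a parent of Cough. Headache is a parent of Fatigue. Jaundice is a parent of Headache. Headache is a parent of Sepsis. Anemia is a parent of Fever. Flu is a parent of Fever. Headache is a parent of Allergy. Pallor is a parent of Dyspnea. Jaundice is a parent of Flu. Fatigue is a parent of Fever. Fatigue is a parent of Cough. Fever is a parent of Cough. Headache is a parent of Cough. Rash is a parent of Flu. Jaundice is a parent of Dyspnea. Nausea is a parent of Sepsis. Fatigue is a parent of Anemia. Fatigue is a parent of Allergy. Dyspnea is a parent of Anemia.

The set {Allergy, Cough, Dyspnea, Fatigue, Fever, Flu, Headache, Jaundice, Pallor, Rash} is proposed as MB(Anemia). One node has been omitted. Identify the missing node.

Sepsis

A node's Markov blanket = Pa ∪ Ch ∪ (parents of Ch other than the node itself).
Anemia's parents: Allergy, Dyspnea, Fatigue, Rash, Sepsis.
Children of Anemia: Cough, Fever.
Parents of each child, excluding Anemia:
  Fever also has parents Dyspnea, Fatigue, Flu, Jaundice, Pallor, Sepsis.
  parents(Cough) \ {Anemia} = {Allergy, Fatigue, Fever, Headache, Pallor, Rash}.
MB(Anemia) = {Allergy, Cough, Dyspnea, Fatigue, Fever, Flu, Headache, Jaundice, Pallor, Rash, Sepsis}.
Comparing with the claimed set, Sepsis is missing.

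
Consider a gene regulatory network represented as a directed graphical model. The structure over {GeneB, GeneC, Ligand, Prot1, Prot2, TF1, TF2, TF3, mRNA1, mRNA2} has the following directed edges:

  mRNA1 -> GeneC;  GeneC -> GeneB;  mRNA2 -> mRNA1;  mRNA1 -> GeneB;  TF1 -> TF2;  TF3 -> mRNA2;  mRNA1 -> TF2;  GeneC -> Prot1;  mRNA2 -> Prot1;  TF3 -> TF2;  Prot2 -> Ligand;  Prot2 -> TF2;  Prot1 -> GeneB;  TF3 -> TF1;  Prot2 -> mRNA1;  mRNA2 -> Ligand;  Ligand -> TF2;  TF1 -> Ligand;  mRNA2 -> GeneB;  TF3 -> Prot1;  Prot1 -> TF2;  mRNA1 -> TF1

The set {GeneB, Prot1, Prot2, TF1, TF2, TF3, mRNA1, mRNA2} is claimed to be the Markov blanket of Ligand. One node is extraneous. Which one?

GeneB

By definition, MB(Ligand) is built from Ligand's parents, Ligand's children, and the co-parents of Ligand.
Ligand's children: TF2.
Pa(Ligand) = {Prot2, TF1, mRNA2}.
Co-parents of Ligand (other parents of its children):
  parents(TF2) \ {Ligand} = {Prot1, Prot2, TF1, TF3, mRNA1}.
MB(Ligand) = {Prot1, Prot2, TF1, TF2, TF3, mRNA1, mRNA2}.
GeneB is neither a parent, child, nor co-parent of Ligand, so it does not belong.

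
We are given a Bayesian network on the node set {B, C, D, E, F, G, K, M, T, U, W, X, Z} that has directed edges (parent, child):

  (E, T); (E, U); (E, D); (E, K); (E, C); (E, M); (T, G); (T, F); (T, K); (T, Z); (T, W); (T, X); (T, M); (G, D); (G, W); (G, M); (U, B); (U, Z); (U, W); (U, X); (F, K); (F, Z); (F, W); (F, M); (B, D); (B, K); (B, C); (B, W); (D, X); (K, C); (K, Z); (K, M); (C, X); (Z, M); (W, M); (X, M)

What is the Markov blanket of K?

Pa(K) = {B, E, F, T}.
K has children C, M, Z.
Co-parents of K (other parents of its children):
  C's other parents are B, E.
  Z's other parents are F, T, U.
  M also has parents E, F, G, T, W, X, Z.
Union: {B, E, F, T} ∪ {C, M, Z} ∪ {B, E, F, G, T, U, W, X, Z} = {B, C, E, F, G, M, T, U, W, X, Z}.

{B, C, E, F, G, M, T, U, W, X, Z}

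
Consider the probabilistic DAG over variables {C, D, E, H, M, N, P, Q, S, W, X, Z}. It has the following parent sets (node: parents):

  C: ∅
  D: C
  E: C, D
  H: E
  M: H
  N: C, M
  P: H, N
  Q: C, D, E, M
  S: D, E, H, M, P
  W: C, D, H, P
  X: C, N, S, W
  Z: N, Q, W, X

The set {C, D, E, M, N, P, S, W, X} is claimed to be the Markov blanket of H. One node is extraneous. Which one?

X

A node's Markov blanket = Pa ∪ Ch ∪ (parents of Ch other than the node itself).
Children of H: M, P, S, W.
H's parents: E.
Other parents of H's children:
  M: no additional parents.
  P also has parent N.
  parents(S) \ {H} = {D, E, M, P}.
  parents(W) \ {H} = {C, D, P}.
MB(H) = {C, D, E, M, N, P, S, W}.
X is neither a parent, child, nor co-parent of H, so it does not belong.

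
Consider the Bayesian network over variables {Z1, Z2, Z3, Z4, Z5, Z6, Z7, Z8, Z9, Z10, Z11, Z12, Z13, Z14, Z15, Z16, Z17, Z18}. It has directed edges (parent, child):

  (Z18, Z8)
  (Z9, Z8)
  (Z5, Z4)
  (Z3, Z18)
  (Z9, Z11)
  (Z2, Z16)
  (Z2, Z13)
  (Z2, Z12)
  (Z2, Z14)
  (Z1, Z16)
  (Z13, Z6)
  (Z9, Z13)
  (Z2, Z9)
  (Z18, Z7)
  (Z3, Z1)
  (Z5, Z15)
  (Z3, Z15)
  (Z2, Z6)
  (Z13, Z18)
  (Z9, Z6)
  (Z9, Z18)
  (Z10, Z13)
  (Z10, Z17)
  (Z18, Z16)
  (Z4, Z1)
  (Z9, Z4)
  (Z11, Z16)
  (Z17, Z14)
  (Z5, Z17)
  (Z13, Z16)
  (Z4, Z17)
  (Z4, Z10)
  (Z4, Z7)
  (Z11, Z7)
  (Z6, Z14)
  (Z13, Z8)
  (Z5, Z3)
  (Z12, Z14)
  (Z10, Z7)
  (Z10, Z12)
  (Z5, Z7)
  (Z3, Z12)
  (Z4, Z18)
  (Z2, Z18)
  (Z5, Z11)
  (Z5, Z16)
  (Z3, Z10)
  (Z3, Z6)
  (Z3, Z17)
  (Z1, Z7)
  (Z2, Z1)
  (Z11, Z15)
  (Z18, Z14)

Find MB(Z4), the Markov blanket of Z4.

{Z1, Z2, Z3, Z5, Z7, Z9, Z10, Z11, Z13, Z17, Z18}

A node's Markov blanket = Pa ∪ Ch ∪ (parents of Ch other than the node itself).
Z4 has parents Z5, Z9.
Z4 has children Z1, Z7, Z10, Z17, Z18.
Other parents of Z4's children:
  Z10: Z3
  Z17: Z3, Z5, Z10
  Z18: Z2, Z3, Z9, Z13
  Z1: Z2, Z3
  Z7: Z1, Z5, Z10, Z11, Z18
Union: {Z5, Z9} ∪ {Z1, Z7, Z10, Z17, Z18} ∪ {Z1, Z2, Z3, Z5, Z9, Z10, Z11, Z13, Z18} = {Z1, Z2, Z3, Z5, Z7, Z9, Z10, Z11, Z13, Z17, Z18}.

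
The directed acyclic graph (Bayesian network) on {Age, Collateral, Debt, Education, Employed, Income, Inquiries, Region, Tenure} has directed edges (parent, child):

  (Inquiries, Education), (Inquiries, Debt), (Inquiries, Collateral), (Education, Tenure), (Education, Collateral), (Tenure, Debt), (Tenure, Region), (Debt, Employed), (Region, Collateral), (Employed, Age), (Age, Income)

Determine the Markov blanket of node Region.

{Collateral, Education, Inquiries, Tenure}

Recall MB(v) = parents ∪ children ∪ spouses, where spouses are the other parents of v's children.
Ch(Region) = {Collateral}.
Parents of Region: Tenure.
Other parents of Region's children:
  Collateral also has parents Education, Inquiries.
So the Markov blanket of Region is {Collateral, Education, Inquiries, Tenure}.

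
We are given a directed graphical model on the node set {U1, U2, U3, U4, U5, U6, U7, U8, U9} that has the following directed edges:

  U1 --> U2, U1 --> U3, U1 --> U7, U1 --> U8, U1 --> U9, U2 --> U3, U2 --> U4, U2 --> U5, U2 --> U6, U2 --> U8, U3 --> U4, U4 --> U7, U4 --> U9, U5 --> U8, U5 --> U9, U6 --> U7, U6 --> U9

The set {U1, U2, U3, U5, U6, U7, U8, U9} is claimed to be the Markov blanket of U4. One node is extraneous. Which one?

By definition, MB(U4) is built from U4's parents, U4's children, and the co-parents of U4.
Ch(U4) = {U7, U9}.
U4's parents: U2, U3.
Co-parents of U4 (other parents of its children):
  parents(U7) \ {U4} = {U1, U6}.
  parents(U9) \ {U4} = {U1, U5, U6}.
MB(U4) = {U1, U2, U3, U5, U6, U7, U9}.
U8 is neither a parent, child, nor co-parent of U4, so it does not belong.

U8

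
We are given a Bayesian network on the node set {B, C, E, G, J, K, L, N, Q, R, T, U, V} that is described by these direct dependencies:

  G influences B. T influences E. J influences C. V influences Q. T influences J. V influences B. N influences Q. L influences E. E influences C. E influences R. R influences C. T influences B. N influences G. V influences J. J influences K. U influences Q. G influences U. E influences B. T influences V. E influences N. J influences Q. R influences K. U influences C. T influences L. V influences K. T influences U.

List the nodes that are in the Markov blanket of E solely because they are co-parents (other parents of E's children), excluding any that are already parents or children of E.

Children of E: B, C, N, R.
  N has no other parent.
  R: no additional parents.
  B's other parents are G, T, V.
  parents(C) \ {E} = {J, R, U}.
Excluding nodes already adjacent to E (B, C, L, N, R, T), the co-parent-only contribution is {G, J, U, V}.

{G, J, U, V}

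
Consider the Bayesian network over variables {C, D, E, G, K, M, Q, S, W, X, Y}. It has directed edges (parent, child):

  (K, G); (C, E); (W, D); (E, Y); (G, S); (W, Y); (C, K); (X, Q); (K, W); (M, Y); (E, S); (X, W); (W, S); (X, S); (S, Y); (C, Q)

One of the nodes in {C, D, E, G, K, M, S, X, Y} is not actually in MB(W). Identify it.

C

Children of W: D, S, Y.
Pa(W) = {K, X}.
For each child, the remaining parents (spouses of W):
  D has no other parent.
  S's other parents are E, G, X.
  Y also has parents E, M, S.
MB(W) = {D, E, G, K, M, S, X, Y}.
C is neither a parent, child, nor co-parent of W, so it does not belong.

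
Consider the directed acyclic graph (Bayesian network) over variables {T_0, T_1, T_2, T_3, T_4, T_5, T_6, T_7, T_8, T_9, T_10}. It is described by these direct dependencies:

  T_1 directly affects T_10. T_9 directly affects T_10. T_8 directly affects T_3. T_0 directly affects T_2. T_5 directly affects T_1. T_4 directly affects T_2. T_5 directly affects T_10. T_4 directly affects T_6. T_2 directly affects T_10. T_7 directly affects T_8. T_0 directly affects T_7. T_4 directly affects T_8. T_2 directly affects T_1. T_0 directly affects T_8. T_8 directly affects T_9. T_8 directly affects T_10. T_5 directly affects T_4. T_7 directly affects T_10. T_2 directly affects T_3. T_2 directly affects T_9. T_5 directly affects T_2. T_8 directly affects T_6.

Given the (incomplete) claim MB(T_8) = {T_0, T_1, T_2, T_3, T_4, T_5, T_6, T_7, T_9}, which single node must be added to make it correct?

Recall MB(v) = parents ∪ children ∪ spouses, where spouses are the other parents of v's children.
Parents of T_8: T_0, T_4, T_7.
Children of T_8: T_3, T_6, T_9, T_10.
Co-parents of T_8 (other parents of its children):
  parents(T_9) \ {T_8} = {T_2}.
  T_3's other parent is T_2.
  T_6 also has parent T_4.
  parents(T_10) \ {T_8} = {T_1, T_2, T_5, T_7, T_9}.
MB(T_8) = {T_0, T_1, T_2, T_3, T_4, T_5, T_6, T_7, T_9, T_10}.
Comparing with the claimed set, T_10 is missing.

T_10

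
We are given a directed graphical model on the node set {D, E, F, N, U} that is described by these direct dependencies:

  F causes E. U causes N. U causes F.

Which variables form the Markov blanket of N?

Pa(N) = {U}.
N has no children.
N has no children, so there are no co-parents.
So the Markov blanket of N is {U}.

{U}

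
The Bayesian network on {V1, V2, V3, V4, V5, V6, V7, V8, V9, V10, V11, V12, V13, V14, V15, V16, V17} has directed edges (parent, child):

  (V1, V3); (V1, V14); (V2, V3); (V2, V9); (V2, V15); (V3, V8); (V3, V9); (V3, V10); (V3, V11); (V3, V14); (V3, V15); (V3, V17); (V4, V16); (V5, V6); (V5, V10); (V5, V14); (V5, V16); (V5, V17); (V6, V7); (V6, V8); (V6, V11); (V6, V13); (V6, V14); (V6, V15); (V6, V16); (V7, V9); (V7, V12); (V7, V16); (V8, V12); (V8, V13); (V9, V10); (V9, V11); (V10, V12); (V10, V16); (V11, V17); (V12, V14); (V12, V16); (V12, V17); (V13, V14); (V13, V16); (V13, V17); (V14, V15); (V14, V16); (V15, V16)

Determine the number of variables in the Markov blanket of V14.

By definition, MB(V14) is built from V14's parents, V14's children, and the co-parents of V14.
V14's parents: V1, V3, V5, V6, V12, V13.
V14 has children V15, V16.
For each child, the remaining parents (spouses of V14):
  parents(V15) \ {V14} = {V2, V3, V6}.
  parents(V16) \ {V14} = {V4, V5, V6, V7, V10, V12, V13, V15}.
MB(V14) = {V1, V2, V3, V4, V5, V6, V7, V10, V12, V13, V15, V16}, which has 12 nodes.

12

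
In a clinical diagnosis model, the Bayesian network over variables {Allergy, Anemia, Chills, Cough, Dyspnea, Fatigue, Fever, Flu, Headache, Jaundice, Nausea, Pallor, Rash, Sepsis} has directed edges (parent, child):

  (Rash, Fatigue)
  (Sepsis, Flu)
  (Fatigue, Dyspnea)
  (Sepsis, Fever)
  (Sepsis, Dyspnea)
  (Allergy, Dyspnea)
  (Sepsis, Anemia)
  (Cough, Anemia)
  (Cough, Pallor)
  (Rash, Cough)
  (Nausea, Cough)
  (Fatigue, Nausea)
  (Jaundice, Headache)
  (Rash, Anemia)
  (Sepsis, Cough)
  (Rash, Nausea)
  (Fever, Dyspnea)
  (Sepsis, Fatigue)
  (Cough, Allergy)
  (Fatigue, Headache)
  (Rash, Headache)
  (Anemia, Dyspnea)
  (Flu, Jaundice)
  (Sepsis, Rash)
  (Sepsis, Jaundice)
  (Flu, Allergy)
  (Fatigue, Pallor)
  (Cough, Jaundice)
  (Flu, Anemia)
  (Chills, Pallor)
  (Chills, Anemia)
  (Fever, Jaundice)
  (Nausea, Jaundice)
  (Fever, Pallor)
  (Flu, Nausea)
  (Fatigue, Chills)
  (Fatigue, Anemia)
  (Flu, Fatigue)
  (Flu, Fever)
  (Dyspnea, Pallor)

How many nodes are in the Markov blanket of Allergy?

7

Parents of Allergy: Cough, Flu.
Allergy's children: Dyspnea.
For each child, the remaining parents (spouses of Allergy):
  Dyspnea also has parents Anemia, Fatigue, Fever, Sepsis.
MB(Allergy) = {Anemia, Cough, Dyspnea, Fatigue, Fever, Flu, Sepsis}, which has 7 nodes.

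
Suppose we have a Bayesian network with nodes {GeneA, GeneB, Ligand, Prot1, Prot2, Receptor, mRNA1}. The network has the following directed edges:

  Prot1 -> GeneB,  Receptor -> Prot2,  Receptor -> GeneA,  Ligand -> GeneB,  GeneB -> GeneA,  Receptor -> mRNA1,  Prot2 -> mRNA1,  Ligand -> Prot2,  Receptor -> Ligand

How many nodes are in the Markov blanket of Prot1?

Prot1 has no parents.
Prot1's children: GeneB.
Co-parents of Prot1 (other parents of its children):
  GeneB also has parent Ligand.
MB(Prot1) = {GeneB, Ligand}, which has 2 nodes.

2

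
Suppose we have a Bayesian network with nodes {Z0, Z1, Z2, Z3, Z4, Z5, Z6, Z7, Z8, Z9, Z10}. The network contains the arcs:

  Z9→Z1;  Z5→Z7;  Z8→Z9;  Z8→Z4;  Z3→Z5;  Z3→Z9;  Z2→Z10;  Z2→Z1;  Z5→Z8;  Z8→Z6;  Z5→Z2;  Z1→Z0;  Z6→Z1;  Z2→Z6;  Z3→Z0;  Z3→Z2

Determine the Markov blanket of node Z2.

Z2's parents: Z3, Z5.
Children of Z2: Z1, Z6, Z10.
Other parents of Z2's children:
  Z6: Z8
  Z1: Z6, Z9
  Z10: —
So the Markov blanket of Z2 is {Z1, Z3, Z5, Z6, Z8, Z9, Z10}.

{Z1, Z3, Z5, Z6, Z8, Z9, Z10}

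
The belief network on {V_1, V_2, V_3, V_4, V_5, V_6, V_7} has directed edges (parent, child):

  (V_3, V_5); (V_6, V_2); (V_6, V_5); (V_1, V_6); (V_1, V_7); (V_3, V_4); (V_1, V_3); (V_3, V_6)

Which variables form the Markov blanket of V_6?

{V_1, V_2, V_3, V_5}

V_6 has parents V_1, V_3.
V_6 has children V_2, V_5.
For each child, the remaining parents (spouses of V_6):
  V_5's other parent is V_3.
  V_2: no additional parents.
Taking the union gives {V_1, V_2, V_3, V_5}.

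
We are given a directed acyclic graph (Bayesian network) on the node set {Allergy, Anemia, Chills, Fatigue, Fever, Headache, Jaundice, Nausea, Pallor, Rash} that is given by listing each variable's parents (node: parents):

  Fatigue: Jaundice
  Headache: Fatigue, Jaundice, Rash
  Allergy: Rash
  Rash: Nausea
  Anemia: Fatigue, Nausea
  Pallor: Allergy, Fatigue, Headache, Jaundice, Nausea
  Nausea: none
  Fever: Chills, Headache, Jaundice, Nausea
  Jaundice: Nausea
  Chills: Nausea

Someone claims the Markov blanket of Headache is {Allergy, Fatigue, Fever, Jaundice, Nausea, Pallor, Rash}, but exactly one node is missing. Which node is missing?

Chills

A node's Markov blanket = Pa ∪ Ch ∪ (parents of Ch other than the node itself).
Pa(Headache) = {Fatigue, Jaundice, Rash}.
Children of Headache: Fever, Pallor.
Other parents of Headache's children:
  parents(Pallor) \ {Headache} = {Allergy, Fatigue, Jaundice, Nausea}.
  parents(Fever) \ {Headache} = {Chills, Jaundice, Nausea}.
MB(Headache) = {Allergy, Chills, Fatigue, Fever, Jaundice, Nausea, Pallor, Rash}.
Comparing with the claimed set, Chills is missing.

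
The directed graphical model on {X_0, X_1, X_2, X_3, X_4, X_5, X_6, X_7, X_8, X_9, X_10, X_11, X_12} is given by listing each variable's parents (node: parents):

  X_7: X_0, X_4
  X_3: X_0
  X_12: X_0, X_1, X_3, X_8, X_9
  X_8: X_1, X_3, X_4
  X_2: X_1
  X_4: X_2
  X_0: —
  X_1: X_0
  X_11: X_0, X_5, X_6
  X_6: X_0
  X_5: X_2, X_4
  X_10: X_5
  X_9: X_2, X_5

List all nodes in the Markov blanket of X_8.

{X_0, X_1, X_3, X_4, X_9, X_12}

X_8 has child X_12.
Parents of X_8: X_1, X_3, X_4.
Co-parents of X_8 (other parents of its children):
  parents(X_12) \ {X_8} = {X_0, X_1, X_3, X_9}.
MB(X_8) = {X_0, X_1, X_3, X_4, X_9, X_12}.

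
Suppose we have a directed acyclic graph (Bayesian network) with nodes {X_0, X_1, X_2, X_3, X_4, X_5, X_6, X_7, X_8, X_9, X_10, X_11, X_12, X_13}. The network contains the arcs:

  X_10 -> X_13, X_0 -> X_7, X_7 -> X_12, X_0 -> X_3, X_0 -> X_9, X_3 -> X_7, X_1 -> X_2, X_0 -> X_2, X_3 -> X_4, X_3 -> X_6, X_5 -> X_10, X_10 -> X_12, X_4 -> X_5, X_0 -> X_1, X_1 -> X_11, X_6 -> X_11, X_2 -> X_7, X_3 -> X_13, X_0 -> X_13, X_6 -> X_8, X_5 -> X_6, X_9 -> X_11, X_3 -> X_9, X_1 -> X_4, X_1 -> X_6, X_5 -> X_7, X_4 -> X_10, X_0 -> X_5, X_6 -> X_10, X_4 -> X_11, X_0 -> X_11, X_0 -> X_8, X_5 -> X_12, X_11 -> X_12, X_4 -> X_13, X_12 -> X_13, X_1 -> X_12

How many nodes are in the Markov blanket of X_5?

10

By definition, MB(X_5) is built from X_5's parents, X_5's children, and the co-parents of X_5.
Ch(X_5) = {X_6, X_7, X_10, X_12}.
X_5 has parents X_0, X_4.
Parents of each child, excluding X_5:
  X_6's other parents are X_1, X_3.
  X_7 also has parents X_0, X_2, X_3.
  X_10's other parents are X_4, X_6.
  X_12 also has parents X_1, X_7, X_10, X_11.
MB(X_5) = {X_0, X_1, X_2, X_3, X_4, X_6, X_7, X_10, X_11, X_12}, which has 10 nodes.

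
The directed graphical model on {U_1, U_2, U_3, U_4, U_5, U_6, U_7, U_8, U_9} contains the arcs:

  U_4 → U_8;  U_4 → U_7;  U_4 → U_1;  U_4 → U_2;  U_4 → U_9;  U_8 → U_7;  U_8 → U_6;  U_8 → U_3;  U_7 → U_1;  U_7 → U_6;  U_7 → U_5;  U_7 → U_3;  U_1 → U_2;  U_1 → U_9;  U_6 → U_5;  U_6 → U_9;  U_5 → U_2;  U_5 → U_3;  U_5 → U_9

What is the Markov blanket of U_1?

{U_2, U_4, U_5, U_6, U_7, U_9}

U_1 has parents U_4, U_7.
U_1 has children U_2, U_9.
For each child, the remaining parents (spouses of U_1):
  U_2 also has parents U_4, U_5.
  U_9 also has parents U_4, U_5, U_6.
Taking the union gives {U_2, U_4, U_5, U_6, U_7, U_9}.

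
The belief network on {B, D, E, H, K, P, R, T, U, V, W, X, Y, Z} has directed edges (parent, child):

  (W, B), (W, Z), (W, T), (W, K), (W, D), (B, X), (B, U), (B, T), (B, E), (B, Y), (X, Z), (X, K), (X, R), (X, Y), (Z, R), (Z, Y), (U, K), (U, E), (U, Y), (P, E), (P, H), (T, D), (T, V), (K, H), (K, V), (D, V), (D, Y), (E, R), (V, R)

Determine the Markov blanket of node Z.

{B, D, E, R, U, V, W, X, Y}

Parents of Z: W, X.
Z has children R, Y.
Co-parents of Z (other parents of its children):
  R's other parents are E, V, X.
  parents(Y) \ {Z} = {B, D, U, X}.
Union: {W, X} ∪ {R, Y} ∪ {B, D, E, U, V, X} = {B, D, E, R, U, V, W, X, Y}.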